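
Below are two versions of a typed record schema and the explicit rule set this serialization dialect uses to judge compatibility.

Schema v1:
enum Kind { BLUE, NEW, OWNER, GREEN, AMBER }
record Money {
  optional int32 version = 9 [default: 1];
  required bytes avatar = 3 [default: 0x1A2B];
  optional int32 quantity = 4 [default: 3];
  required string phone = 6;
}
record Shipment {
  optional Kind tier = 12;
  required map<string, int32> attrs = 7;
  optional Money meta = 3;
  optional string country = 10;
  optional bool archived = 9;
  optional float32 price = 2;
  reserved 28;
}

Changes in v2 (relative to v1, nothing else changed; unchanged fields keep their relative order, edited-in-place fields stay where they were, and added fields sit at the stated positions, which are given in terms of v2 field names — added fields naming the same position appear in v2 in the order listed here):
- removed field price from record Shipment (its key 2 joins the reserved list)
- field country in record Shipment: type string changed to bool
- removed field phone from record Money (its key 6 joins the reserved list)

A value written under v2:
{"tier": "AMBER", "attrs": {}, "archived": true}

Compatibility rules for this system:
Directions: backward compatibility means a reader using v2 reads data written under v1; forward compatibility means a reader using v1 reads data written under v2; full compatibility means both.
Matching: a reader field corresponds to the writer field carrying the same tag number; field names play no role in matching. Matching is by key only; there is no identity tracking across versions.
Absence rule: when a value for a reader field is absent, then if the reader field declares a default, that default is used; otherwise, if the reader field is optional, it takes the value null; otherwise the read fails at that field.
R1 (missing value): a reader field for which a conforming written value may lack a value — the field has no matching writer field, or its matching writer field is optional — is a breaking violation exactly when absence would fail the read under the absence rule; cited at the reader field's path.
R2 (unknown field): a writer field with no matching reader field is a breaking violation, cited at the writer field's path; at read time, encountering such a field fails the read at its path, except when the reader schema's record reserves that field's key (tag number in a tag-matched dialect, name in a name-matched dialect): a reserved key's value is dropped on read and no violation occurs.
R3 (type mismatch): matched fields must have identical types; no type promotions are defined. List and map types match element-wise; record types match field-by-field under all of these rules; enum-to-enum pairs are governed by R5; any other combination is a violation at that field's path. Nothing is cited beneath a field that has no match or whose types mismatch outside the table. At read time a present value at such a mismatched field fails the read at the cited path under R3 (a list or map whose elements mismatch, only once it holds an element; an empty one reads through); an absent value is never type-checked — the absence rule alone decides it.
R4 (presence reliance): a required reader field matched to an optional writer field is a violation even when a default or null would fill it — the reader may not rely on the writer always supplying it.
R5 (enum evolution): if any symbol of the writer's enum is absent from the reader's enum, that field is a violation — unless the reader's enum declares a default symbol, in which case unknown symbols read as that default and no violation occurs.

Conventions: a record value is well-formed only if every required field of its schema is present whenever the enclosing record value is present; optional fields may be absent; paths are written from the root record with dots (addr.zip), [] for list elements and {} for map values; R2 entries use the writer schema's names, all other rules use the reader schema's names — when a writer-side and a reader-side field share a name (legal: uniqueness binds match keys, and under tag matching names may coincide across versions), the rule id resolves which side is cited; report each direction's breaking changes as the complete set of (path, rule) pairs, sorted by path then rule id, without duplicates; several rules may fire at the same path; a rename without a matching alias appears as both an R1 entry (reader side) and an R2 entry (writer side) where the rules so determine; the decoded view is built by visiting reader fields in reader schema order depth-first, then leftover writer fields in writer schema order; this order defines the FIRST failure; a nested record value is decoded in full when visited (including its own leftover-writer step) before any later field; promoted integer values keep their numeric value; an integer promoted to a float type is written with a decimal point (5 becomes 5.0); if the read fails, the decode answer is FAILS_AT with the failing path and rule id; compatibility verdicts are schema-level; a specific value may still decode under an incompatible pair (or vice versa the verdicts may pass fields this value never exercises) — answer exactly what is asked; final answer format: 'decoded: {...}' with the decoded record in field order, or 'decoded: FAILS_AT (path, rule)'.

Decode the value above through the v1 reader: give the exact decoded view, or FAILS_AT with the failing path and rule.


each type pair in Shipment: writer, then reader
migrating the Shipment value to v1:
  tier := "AMBER"
  attrs := {}
  meta := null (not supplied -> null)
  country := null (not supplied -> null)
  archived := true
  price := null (not supplied -> null)
  => decoded: {"tier": "AMBER", "attrs": {}, "meta": null, "country": null, "archived": true, "price": null}
checking off the Shipment differences that do not matter here:
  removed field price from record Shipment (its key 2 joins the reserved list) -> no rule fires on it and the decoded Shipment view is identical with or without it
  field country in record Shipment: type string changed to bool -> schema-level compatibility only; this Shipment value's decode is unchanged
  removed field phone from record Money (its key 6 joins the reserved list) -> schema-level compatibility only; this Shipment value's decode is unchanged

decoded: {"tier": "AMBER", "attrs": {}, "meta": null, "country": null, "archived": true, "price": null}


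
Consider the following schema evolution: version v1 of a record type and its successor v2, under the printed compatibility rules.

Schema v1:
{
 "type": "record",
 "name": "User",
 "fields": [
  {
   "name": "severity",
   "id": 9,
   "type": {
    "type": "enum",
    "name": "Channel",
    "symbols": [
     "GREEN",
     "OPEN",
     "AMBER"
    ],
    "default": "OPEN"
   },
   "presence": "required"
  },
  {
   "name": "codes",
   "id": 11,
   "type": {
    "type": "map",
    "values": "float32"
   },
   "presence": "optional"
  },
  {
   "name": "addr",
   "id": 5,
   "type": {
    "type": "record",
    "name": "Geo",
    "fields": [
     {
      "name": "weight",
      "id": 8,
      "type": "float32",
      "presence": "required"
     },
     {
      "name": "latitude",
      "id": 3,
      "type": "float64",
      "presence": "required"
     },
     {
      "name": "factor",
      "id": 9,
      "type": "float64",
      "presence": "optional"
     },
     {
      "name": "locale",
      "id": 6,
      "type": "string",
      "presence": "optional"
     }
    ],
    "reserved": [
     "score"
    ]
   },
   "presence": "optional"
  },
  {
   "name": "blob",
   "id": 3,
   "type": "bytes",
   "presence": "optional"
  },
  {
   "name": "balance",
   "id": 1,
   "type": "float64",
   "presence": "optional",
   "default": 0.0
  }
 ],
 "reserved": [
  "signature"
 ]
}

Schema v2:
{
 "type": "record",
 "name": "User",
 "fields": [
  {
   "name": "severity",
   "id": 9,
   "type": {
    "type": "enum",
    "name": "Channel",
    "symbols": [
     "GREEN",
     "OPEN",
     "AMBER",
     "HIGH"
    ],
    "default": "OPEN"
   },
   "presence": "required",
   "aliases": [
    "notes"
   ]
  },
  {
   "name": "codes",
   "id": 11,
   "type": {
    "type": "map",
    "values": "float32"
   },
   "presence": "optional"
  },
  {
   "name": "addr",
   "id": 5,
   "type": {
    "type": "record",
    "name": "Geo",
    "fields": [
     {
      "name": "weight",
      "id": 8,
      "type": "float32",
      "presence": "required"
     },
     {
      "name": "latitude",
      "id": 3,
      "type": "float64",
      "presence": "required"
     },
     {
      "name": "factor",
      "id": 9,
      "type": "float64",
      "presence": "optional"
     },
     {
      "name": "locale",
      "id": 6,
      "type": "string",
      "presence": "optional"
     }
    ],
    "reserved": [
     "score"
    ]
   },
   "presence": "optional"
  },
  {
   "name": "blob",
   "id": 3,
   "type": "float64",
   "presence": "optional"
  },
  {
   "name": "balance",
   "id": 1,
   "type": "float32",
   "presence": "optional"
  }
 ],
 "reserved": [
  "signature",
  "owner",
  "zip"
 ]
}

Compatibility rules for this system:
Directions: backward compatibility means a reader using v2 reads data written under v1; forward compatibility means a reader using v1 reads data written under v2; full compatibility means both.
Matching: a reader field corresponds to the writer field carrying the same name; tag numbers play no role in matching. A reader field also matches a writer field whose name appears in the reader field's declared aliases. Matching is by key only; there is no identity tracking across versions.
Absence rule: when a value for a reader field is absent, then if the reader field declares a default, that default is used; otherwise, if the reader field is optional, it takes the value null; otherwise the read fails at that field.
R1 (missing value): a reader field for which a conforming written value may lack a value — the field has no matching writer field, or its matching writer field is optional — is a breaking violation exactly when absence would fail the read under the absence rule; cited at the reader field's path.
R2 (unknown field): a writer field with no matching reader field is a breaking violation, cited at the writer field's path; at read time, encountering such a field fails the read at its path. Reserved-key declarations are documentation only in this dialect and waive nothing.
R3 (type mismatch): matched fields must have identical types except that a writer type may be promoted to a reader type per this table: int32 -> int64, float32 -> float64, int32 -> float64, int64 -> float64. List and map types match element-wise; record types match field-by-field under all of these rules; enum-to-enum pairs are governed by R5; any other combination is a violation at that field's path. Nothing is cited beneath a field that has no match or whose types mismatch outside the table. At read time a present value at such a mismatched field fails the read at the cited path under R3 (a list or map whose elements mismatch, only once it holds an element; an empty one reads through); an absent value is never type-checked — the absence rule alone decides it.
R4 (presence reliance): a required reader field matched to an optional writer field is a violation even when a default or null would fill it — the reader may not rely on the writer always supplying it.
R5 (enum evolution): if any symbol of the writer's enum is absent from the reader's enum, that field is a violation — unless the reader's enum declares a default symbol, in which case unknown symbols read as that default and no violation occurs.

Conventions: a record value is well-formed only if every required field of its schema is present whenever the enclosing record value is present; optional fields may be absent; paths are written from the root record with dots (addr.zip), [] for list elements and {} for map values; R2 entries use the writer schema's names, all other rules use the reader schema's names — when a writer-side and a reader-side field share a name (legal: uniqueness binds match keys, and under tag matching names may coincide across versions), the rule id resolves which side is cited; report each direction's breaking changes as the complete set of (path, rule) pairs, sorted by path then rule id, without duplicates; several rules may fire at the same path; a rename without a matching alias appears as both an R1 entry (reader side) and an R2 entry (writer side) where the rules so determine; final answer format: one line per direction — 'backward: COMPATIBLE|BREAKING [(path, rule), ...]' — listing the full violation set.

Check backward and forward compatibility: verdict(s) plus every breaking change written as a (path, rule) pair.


backward: BREAKING [(balance, R3), (blob, R3)]; forward: BREAKING [(blob, R3)]

the writer's type comes first in each User pair
checking backward for User: reader v2 against writer v1:
  severity <- severity (Channel -> Channel, writer required)
  codes <- codes (map<string, float32> -> map<string, float32>, writer optional)
  addr <- addr (Geo -> Geo, writer optional)
  blob <- blob (bytes -> float64, writer optional)
  balance <- balance (float64 -> float32, writer optional)
  addr.weight <- addr.weight (float32 -> float32, writer required)
  addr.latitude <- addr.latitude (float64 -> float64, writer required)
  addr.factor <- addr.factor (float64 -> float64, writer optional)
  addr.locale <- addr.locale (string -> string, writer optional)
  violation R3 at balance
  violation R3 at blob
  => backward: BREAKING (2)
checking forward for User: reader v1 against writer v2:
  severity <- severity (Channel -> Channel, writer required)
  codes <- codes (map<string, float32> -> map<string, float32>, writer optional)
  addr <- addr (Geo -> Geo, writer optional)
  blob <- blob (float64 -> bytes, writer optional)
  balance <- balance (float32 -> float64, writer optional)
  addr.weight <- addr.weight (float32 -> float32, writer required)
  addr.latitude <- addr.latitude (float64 -> float64, writer required)
  addr.factor <- addr.factor (float64 -> float64, writer optional)
  addr.locale <- addr.locale (string -> string, writer optional)
  violation R3 at blob
  => forward: BREAKING (1)


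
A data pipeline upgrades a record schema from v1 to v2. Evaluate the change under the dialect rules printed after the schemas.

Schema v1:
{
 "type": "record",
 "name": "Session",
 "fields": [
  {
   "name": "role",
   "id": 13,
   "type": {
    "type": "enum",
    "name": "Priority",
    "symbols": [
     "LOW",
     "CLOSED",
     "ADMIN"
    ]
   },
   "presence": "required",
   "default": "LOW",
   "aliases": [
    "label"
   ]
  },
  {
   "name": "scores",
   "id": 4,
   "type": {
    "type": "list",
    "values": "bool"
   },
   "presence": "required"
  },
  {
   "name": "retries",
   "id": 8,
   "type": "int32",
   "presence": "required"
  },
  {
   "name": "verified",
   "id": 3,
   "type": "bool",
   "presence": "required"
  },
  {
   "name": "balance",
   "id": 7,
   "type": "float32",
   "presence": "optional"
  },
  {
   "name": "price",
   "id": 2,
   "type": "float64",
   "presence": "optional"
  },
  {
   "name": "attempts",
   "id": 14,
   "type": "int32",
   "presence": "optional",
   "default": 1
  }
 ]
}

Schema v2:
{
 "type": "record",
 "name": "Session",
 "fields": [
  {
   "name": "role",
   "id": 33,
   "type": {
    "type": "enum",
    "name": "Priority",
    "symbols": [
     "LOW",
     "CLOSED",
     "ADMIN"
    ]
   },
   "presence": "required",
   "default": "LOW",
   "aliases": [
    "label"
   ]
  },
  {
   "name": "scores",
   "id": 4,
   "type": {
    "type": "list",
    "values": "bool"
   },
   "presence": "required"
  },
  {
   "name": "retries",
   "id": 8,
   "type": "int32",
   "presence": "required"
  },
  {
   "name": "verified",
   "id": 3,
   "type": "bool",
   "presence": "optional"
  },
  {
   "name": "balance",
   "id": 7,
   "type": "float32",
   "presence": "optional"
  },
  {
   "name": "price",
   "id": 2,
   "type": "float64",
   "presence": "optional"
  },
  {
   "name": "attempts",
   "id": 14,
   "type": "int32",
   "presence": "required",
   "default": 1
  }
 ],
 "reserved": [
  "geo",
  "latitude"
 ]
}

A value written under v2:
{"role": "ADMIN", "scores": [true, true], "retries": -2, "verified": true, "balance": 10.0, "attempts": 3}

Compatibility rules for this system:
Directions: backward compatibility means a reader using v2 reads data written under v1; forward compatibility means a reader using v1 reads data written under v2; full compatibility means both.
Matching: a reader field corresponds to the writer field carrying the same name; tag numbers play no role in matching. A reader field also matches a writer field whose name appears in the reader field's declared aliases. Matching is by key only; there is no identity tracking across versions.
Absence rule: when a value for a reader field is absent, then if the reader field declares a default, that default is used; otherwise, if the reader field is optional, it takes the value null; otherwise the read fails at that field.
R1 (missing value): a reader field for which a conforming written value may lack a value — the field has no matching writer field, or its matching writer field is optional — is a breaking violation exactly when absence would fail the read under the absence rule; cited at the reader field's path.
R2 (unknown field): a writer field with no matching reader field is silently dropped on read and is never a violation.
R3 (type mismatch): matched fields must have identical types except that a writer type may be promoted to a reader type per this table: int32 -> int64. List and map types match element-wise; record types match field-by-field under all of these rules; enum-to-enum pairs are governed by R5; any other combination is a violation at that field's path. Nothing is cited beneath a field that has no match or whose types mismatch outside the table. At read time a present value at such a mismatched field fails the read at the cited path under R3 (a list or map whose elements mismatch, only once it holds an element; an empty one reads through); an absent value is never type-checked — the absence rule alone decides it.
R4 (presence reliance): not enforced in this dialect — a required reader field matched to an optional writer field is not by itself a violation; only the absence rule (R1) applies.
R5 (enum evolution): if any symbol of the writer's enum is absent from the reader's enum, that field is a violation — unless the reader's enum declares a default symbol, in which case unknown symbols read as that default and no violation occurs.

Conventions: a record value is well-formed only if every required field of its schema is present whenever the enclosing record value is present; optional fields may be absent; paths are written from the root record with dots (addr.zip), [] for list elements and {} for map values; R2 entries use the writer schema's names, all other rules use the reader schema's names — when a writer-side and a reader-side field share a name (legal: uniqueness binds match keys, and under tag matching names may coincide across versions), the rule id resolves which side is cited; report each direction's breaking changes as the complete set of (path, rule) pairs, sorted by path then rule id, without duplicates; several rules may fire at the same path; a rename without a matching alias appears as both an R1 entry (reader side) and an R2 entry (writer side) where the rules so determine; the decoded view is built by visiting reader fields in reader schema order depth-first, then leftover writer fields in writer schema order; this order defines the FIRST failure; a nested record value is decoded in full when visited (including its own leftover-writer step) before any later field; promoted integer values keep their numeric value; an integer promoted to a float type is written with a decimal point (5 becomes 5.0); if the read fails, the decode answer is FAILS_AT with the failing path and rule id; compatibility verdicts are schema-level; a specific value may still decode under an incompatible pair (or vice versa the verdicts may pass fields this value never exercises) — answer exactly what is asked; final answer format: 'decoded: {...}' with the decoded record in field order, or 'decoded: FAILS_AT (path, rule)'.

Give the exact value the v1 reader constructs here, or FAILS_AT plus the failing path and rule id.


each type pair in Session: writer, then reader
decoding the Session value with the v1 reader:
  role := "ADMIN"
  scores := [true, true]
  retries := -2
  verified := true
  balance := 10.0
  price := null (missing; optional => null)
  attempts := 3
  => decoded: {"role": "ADMIN", "scores": [true, true], "retries": -2, "verified": true, "balance": 10.0, "price": null, "attempts": 3}
remaining Session differences; none change what is asked:
  field role in record Session: tag 13 changed to 33 -> triggers nothing under the printed rules; the Session answer is the same either way
  field verified in record Session: required changed to optional -> schema-level compatibility only; this Session value's decode is unchanged
  field attempts in record Session: optional changed to required -> triggers nothing under the printed rules; the Session answer is the same either way

decoded: {"role": "ADMIN", "scores": [true, true], "retries": -2, "verified": true, "balance": 10.0, "price": null, "attempts": 3}


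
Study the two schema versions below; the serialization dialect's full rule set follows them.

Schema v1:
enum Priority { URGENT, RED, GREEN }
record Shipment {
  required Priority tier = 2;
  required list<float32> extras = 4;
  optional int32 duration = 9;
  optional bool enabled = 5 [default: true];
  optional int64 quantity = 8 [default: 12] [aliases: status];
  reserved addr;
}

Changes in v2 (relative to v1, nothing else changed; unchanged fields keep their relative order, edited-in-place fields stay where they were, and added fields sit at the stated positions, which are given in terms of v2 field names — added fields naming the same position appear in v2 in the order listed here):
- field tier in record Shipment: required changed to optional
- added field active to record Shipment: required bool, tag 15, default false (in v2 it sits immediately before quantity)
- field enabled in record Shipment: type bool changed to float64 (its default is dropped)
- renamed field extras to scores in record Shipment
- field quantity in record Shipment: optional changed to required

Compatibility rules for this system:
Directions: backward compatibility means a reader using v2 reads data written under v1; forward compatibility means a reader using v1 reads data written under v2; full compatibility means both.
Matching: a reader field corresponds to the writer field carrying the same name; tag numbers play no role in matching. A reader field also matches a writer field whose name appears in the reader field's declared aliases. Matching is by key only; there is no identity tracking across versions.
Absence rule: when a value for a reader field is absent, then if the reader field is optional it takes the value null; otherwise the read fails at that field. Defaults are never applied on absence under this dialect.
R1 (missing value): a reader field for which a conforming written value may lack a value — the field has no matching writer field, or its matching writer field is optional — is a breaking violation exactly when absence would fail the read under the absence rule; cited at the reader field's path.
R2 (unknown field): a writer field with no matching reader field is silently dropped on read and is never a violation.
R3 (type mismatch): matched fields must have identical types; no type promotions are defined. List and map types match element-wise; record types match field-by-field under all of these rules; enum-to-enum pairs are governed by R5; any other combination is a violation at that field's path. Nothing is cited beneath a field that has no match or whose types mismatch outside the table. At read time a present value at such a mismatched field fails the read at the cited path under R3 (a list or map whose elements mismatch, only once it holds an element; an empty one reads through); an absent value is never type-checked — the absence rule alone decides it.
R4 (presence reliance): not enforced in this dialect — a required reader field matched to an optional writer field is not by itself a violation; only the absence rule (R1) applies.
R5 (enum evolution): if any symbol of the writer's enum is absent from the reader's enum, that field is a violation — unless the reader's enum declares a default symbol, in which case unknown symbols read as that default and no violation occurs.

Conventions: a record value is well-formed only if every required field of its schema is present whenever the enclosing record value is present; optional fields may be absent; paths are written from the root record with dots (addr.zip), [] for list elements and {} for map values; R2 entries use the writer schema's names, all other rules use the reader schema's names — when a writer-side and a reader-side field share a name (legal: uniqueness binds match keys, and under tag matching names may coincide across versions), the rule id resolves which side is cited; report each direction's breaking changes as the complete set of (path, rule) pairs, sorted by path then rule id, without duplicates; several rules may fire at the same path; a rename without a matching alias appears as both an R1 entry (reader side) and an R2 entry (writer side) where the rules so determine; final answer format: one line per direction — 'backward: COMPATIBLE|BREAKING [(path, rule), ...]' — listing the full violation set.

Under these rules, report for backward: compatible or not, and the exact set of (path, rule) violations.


each type pair in Shipment: writer, then reader
checking backward for Shipment: reader v2 against writer v1:
  tier: Priority -> Priority, writer required; from tier
  scores has no writer counterpart
  duration: int32 -> int32, writer optional; from duration
  enabled: bool -> float64, writer optional; from enabled
  active has no writer counterpart
  quantity: int64 -> int64, writer optional; from quantity
  writer field extras has no reader counterpart
  R1 fires at active
  R3 fires at enabled
  R1 fires at quantity
  R1 fires at scores
  => backward verdict for Shipment: BREAKING, 4 violation(s)
ruling out the remaining Shipment differences:
  field tier in record Shipment: required changed to optional -> affects forward compatibility only, which is not asked

backward: BREAKING [(active, R1), (enabled, R3), (quantity, R1), (scores, R1)]


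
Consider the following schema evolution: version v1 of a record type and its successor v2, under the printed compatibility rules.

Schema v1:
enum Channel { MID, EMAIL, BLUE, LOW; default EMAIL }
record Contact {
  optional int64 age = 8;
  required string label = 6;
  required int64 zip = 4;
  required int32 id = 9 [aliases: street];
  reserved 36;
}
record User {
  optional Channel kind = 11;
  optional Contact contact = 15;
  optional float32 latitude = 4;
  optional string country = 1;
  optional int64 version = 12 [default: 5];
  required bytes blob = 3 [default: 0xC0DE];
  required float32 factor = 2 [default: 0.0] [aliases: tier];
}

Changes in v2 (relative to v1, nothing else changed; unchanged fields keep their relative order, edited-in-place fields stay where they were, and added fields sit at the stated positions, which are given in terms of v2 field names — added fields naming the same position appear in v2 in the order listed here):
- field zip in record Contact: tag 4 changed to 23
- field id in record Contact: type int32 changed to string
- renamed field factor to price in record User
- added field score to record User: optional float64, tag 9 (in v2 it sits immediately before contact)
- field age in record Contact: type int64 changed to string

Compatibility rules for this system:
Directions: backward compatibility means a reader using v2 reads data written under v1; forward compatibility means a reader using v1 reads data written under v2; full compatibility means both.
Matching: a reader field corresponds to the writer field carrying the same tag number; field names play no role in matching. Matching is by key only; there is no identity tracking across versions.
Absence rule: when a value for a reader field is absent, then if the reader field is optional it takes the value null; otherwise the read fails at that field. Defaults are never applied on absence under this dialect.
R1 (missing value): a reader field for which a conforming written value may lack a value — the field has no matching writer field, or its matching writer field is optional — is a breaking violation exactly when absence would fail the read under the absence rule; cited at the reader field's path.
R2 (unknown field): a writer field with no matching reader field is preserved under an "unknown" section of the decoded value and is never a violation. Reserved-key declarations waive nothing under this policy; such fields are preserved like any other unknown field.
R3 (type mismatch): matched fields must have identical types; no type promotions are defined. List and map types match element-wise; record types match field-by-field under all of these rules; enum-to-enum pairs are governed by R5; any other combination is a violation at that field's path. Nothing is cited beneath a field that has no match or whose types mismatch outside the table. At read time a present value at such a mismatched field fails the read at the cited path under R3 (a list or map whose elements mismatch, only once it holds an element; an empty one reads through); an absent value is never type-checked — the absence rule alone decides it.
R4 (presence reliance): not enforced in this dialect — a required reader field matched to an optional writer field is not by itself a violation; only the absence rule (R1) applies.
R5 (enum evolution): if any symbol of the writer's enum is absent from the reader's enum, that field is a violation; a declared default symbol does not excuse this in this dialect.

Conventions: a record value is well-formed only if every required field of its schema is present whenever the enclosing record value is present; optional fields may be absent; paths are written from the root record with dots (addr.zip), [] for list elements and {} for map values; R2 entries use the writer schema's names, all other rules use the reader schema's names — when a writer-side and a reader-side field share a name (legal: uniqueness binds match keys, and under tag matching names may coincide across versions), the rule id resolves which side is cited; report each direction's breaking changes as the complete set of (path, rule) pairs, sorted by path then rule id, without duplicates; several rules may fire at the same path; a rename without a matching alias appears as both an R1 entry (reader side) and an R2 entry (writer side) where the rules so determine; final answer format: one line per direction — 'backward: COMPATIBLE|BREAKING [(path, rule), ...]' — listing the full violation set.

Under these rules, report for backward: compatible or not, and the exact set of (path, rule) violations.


backward: BREAKING [(contact.age, R3), (contact.id, R3), (contact.zip, R1)]

each type pair in User: writer, then reader
backward for User (reader v2, writer v1):
  Channel -> Channel, writer optional: kind aligns to kind
  score: no writer match
  Contact -> Contact, writer optional: contact aligns to contact
  float32 -> float32, writer optional: latitude aligns to latitude
  string -> string, writer optional: country aligns to country
  int64 -> int64, writer optional: version aligns to version
  bytes -> bytes, writer required: blob aligns to blob
  float32 -> float32, writer required: price aligns to factor
  int64 -> string, writer optional: contact.age aligns to contact.age
  string -> string, writer required: contact.label aligns to contact.label
  contact.zip: no writer match
  int32 -> string, writer required: contact.id aligns to contact.id
  leftover writer field: contact.zip
  breaking: (contact.age, R3)
  breaking: (contact.id, R3)
  breaking: (contact.zip, R1)
  => 3 violation(s): backward is BREAKING for User
ruling out the remaining User differences:
  renamed field factor to price in record User -> triggers nothing under User's printed rules — same verdict
  added field score to record User: optional float64, tag 9 (in v2 it sits immediately before contact) -> triggers nothing under User's printed rules — same verdict


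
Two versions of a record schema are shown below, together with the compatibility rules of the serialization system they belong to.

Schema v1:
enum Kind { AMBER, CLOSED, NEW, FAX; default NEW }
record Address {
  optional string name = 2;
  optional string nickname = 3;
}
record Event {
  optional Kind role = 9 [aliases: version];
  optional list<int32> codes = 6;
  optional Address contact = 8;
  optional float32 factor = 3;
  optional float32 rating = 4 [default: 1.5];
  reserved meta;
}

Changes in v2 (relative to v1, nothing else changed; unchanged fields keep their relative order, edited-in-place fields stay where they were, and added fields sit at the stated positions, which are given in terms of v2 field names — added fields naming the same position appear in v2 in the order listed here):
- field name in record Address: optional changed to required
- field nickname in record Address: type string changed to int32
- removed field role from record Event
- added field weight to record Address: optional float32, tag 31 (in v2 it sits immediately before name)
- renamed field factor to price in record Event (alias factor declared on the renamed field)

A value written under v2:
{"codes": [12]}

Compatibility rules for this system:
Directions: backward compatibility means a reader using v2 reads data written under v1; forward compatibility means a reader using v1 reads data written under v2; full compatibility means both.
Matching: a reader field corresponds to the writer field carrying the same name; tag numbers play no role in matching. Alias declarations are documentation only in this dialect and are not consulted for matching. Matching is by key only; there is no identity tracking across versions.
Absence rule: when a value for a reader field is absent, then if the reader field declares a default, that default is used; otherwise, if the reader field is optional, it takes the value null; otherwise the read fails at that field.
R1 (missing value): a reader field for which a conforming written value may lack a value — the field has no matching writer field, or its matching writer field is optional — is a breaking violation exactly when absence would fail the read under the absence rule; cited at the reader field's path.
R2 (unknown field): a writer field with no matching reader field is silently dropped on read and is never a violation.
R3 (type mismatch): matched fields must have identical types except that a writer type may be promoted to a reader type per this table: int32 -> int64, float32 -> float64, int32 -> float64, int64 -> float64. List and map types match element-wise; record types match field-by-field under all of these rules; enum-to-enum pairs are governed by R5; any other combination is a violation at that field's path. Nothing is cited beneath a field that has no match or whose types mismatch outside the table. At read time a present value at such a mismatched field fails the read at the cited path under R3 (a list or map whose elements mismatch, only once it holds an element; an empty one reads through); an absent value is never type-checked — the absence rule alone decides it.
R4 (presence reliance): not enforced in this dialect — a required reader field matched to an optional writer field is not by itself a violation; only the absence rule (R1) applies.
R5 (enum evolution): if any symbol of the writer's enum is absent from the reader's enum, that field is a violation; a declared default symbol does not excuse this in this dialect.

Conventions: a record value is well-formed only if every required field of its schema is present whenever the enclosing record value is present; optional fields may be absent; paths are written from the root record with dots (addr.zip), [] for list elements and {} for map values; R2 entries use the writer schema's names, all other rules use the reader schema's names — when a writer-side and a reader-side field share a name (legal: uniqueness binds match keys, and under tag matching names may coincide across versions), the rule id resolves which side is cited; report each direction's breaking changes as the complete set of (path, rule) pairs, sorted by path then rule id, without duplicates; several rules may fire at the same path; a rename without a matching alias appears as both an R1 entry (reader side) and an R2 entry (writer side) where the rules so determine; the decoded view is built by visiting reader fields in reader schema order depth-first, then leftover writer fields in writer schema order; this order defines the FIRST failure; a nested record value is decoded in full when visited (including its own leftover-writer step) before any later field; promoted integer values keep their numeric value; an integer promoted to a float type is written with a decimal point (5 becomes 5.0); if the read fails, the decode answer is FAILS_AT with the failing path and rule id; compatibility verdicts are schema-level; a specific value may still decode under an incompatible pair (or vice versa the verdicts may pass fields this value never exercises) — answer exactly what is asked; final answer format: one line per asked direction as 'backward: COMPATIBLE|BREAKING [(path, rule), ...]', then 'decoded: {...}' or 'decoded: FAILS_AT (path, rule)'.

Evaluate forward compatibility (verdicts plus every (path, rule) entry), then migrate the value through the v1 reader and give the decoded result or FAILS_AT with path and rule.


forward: BREAKING [(contact.nickname, R3)]; decoded: {"role": null, "codes": [12], "contact": null, "factor": null, "rating": 1.5}

arrows below run writer -> reader for Event
forward pass over Event, reader schema v1, writer schema v2:
  role: no writer-side match
  codes: paired with writer codes (list<int32> -> list<int32>; writer optional)
  contact: paired with writer contact (Address -> Address; writer optional)
  factor: no writer-side match
  rating: paired with writer rating (float32 -> float32; writer optional)
  leftover writer field: price
  contact.name: paired with writer contact.name (string -> string; writer required)
  contact.nickname: paired with writer contact.nickname (int32 -> string; writer optional)
  leftover writer field: contact.weight
  R3 fires at contact.nickname
  => forward verdict for Event: BREAKING, 1 violation(s)
decode (reader v1):
  role := null (absent, optional -> null)
  codes := [12]
  contact := null (absent, optional -> null)
  factor := null (absent, optional -> null)
  rating := 1.5 (absent -> default)
  => decoded: {"role": null, "codes": [12], "contact": null, "factor": null, "rating": 1.5}
the other Event changes do not affect what is asked:
  field name in record Address: optional changed to required -> its effect on Event is confined to the backward direction, not asked
  removed field role from record Event -> inert for the asked Event verdict: nothing fires
  added field weight to record Address: optional float32, tag 31 (in v2 it sits immediately before name) -> inert for the asked Event verdict: nothing fires
  renamed field factor to price in record Event (alias factor declared on the renamed field) -> inert for the asked Event verdict: nothing fires


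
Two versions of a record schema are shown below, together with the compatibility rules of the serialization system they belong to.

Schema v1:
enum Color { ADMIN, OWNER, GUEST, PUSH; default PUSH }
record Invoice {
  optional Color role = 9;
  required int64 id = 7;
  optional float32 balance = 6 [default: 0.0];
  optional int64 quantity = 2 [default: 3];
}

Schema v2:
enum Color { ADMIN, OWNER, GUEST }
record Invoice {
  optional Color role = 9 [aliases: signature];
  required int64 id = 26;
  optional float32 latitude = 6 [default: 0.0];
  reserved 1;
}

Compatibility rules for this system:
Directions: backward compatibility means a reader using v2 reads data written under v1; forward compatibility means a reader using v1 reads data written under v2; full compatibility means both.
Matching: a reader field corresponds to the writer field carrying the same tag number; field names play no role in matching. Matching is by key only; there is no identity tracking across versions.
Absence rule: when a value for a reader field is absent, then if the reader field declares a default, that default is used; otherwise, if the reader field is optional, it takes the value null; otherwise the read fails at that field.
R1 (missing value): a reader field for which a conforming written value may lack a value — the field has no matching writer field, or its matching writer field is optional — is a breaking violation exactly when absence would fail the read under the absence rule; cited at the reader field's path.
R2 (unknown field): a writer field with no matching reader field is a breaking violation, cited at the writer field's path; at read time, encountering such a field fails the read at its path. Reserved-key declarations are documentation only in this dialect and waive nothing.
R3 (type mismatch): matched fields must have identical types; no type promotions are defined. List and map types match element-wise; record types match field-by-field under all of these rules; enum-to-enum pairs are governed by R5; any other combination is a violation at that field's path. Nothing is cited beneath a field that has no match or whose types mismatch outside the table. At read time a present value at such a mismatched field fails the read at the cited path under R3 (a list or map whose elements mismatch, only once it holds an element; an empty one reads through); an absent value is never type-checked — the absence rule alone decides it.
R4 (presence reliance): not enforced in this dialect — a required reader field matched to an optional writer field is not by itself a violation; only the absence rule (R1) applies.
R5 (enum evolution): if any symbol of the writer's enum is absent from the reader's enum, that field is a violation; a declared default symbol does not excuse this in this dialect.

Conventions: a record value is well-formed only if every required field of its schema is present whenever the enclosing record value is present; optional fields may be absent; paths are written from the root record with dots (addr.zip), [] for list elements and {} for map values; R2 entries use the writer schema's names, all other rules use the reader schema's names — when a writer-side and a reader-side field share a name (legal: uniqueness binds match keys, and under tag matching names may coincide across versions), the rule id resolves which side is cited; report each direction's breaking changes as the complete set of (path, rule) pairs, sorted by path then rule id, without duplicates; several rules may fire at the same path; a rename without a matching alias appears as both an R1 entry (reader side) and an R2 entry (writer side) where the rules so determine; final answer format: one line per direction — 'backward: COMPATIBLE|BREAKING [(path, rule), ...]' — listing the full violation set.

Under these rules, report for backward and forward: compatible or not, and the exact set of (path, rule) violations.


backward: BREAKING [(id, R1), (id, R2), (quantity, R2), (role, R5)]; forward: BREAKING [(id, R1), (id, R2)]

in Invoice below, arrows point writer -> reader
backward pass over Invoice, reader schema v2, writer schema v1:
  writer optional, Color -> Color: reader role maps from writer role
  id: no writer-side match
  writer optional, float32 -> float32: reader latitude maps from writer balance
  leftover writer field: id
  leftover writer field: quantity
  breaking: (id, R1)
  breaking: (id, R2)
  breaking: (quantity, R2)
  breaking: (role, R5)
  => backward: BREAKING (4)
forward pass over Invoice, reader schema v1, writer schema v2:
  writer optional, Color -> Color: reader role maps from writer role
  id: no writer-side match
  writer optional, float32 -> float32: reader balance maps from writer latitude
  quantity: no writer-side match
  leftover writer field: id
  breaking: (id, R1)
  breaking: (id, R2)
  => forward: BREAKING (2)
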